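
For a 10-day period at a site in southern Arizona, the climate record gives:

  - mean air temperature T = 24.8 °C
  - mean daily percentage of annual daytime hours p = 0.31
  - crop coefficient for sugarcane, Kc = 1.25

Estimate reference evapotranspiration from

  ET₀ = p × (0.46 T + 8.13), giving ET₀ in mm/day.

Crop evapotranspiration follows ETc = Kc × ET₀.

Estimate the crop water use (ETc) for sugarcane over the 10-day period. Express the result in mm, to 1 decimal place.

75.7 mm

ET₀ = 0.31 × (0.46 × 24.8 + 8.13) = 0.31 × 19.538 = 6.0568 mm/d
ETc = Kc × ET₀ = 1.25 × 6.0568 = 7.5710 mm/d
Over 10 days: 7.5710 × 10 = 75.710 mm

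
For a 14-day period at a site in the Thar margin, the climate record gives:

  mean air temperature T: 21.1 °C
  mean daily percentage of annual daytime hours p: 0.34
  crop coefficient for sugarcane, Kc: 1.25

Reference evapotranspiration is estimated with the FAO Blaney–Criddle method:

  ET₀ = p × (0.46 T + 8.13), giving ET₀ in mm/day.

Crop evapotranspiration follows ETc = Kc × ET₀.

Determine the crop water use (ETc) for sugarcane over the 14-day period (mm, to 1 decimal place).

ET₀ = 0.34 × (0.46 × 21.1 + 8.13) = 0.34 × 17.836 = 6.0642 mm/d
ETc = Kc × ET₀ = 1.25 × 6.0642 = 7.5803 mm/d
Over 14 days: 7.5803 × 14 = 106.124 mm

106.1 mm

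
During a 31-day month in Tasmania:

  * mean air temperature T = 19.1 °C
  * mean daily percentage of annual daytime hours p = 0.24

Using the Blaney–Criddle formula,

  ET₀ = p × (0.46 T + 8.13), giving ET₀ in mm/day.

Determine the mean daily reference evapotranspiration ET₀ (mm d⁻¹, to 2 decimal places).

4.06 mm d⁻¹

ET₀ = 0.24 × (0.46 × 19.1 + 8.13) = 0.24 × 16.916 = 4.0598 mm/d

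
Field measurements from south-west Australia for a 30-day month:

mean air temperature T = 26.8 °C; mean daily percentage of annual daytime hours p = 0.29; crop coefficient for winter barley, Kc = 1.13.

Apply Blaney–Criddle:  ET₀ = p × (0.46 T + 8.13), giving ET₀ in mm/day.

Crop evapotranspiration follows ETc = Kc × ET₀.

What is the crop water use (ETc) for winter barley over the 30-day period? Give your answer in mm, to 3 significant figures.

201 mm

ET₀ = 0.29 × (0.46 × 26.8 + 8.13) = 0.29 × 20.458 = 5.9328 mm/d
ETc = Kc × ET₀ = 1.13 × 5.9328 = 6.7041 mm/d
Over 30 days: 6.7041 × 30 = 201.123 mm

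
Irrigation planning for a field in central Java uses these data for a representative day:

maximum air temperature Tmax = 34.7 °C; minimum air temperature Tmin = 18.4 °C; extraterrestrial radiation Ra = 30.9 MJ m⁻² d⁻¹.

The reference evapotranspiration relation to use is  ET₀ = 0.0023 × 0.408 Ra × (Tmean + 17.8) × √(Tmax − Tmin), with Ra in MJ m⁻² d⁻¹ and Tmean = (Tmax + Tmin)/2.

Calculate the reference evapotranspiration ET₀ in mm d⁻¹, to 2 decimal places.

Tmean = (34.7 + 18.4)/2 = 26.55 °C
0.408 Ra = 0.408 × 30.9 = 12.6072 mm/d equivalent
ET₀ = 0.0023 × 12.6072 × (26.55 + 17.8) × √16.3 = 0.0023 × 12.6072 × 44.35 × 4.0373 = 5.1920 mm/d

5.19 mm d⁻¹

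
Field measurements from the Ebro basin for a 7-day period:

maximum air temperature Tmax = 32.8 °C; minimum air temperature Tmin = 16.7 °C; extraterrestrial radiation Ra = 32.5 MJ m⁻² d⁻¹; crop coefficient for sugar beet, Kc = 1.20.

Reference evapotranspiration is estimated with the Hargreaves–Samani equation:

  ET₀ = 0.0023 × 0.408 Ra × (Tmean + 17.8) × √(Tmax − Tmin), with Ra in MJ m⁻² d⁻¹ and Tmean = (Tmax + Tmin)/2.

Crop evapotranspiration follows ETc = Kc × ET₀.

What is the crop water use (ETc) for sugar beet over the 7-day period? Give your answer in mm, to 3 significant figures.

43.7 mm

Tmean = (32.8 + 16.7)/2 = 24.75 °C
0.408 Ra = 0.408 × 32.5 = 13.2600 mm/d equivalent
ET₀ = 0.0023 × 13.2600 × (24.75 + 17.8) × √16.1 = 0.0023 × 13.2600 × 42.55 × 4.0125 = 5.2070 mm/d
ETc = Kc × ET₀ = 1.20 × 5.2070 = 6.2484 mm/d
Over 7 days: 6.2484 × 7 = 43.739 mm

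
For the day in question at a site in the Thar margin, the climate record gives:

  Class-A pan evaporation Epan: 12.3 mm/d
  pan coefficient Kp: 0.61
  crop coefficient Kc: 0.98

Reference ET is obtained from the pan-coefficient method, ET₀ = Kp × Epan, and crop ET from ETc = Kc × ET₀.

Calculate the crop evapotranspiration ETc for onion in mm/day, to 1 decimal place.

7.4 mm/day

ET₀ = 0.61 × 12.3 = 7.5030 mm/d
ETc = Kc × ET₀ = 0.98 × 7.5030 = 7.3529 mm/d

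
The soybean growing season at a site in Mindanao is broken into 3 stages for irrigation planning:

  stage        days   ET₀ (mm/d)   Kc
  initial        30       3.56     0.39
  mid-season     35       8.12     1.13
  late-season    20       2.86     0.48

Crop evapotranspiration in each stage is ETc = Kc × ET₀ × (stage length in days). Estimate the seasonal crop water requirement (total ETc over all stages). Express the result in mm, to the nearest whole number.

390 mm

initial: 0.39 × 3.56 × 30 = 41.65 mm
mid-season: 1.13 × 8.12 × 35 = 321.15 mm
late-season: 0.48 × 2.86 × 20 = 27.46 mm
Seasonal total = 390.26 mm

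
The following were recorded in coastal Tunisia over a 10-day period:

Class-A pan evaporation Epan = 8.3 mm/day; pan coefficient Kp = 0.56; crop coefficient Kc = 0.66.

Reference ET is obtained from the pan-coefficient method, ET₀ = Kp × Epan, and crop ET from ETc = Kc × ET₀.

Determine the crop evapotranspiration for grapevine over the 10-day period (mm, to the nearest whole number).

31 mm

ET₀ = 0.56 × 8.3 = 4.6480 mm/d
ETc = Kc × ET₀ = 0.66 × 4.6480 = 3.0677 mm/d
Over 10 days: 3.0677 × 10 = 30.677 mm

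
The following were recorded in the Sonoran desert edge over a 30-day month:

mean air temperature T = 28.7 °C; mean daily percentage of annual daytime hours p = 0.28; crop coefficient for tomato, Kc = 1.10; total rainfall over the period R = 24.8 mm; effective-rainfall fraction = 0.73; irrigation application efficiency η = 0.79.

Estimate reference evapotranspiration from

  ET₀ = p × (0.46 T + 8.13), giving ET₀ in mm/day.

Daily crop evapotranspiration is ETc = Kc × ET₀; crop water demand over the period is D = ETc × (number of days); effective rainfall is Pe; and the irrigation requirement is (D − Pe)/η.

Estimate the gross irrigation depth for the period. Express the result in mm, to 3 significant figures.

ET₀ = 0.28 × (0.46 × 28.7 + 8.13) = 0.28 × 21.332 = 5.9730 mm/d
ETc = Kc × ET₀ = 1.10 × 5.9730 = 6.5703 mm/d
Crop demand D = ETc × 30 d = 6.5703 × 30 = 197.109 mm
Pe = 0.73 × 24.8 = 18.104 mm
D − Pe = 197.109 − 18.104 = 179.005 mm
Gross irrigation = 179.005 / 0.79 = 226.589 mm

227 mm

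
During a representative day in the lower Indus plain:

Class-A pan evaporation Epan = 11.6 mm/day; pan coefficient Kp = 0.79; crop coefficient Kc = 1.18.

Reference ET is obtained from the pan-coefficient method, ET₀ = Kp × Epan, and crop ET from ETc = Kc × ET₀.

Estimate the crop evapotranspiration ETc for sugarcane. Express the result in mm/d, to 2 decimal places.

10.81 mm/d

ET₀ = 0.79 × 11.6 = 9.1640 mm/d
ETc = Kc × ET₀ = 1.18 × 9.1640 = 10.8135 mm/d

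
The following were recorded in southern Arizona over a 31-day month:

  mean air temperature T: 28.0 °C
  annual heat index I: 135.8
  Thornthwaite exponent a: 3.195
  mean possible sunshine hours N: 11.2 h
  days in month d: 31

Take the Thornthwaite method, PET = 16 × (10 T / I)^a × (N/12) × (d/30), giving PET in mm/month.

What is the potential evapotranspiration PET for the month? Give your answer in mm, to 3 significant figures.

156 mm

10T/I = 10 × 28.0 / 135.8 = 2.0619
(10T/I)^a = 2.0619^3.195 = 10.0945
Uncorrected PET = 16 × 10.0945 = 161.512 mm
Correction = (N/12)(d/30) = (11.2/12)(31/30) = 0.9644
PET = 161.512 × 0.9644 = 155.762 mm/month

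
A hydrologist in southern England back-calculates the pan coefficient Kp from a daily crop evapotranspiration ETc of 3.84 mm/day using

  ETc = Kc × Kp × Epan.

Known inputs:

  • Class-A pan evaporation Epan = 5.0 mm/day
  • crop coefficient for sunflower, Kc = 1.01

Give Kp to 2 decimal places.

0.76

ETc = Kc × Kp × Epan  ⇒  Kp = ETc / (Kc × Epan)
Kp = 3.84 / (1.01 × 5.0) = 3.84 / 5.050 = 0.7604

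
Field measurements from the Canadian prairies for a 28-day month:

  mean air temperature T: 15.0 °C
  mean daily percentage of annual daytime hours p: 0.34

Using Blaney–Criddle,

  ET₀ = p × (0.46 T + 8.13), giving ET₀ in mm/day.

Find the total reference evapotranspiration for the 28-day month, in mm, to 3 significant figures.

143 mm

ET₀ = 0.34 × (0.46 × 15.0 + 8.13) = 0.34 × 15.030 = 5.1102 mm/d
Monthly total = 5.1102 × 28 = 143.086 mm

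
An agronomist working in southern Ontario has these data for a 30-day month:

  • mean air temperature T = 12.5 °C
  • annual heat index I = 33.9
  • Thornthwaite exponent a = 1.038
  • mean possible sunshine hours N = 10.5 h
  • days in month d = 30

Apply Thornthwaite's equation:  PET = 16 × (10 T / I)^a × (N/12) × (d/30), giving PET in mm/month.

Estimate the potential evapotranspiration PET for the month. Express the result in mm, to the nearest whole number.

54 mm

10T/I = 10 × 12.5 / 33.9 = 3.6873
(10T/I)^a = 3.6873^1.038 = 3.8747
Uncorrected PET = 16 × 3.8747 = 61.995 mm
Correction = (N/12)(d/30) = (10.5/12)(30/30) = 0.8750
PET = 61.995 × 0.8750 = 54.246 mm/month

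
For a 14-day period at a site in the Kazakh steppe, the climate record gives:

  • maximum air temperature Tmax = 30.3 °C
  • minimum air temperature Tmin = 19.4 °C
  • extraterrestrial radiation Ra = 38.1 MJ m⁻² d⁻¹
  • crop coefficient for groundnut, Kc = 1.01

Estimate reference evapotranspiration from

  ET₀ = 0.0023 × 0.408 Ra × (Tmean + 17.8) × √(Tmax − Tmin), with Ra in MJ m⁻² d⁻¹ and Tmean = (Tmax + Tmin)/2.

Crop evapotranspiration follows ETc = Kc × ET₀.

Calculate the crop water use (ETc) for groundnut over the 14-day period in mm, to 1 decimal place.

Tmean = (30.3 + 19.4)/2 = 24.85 °C
0.408 Ra = 0.408 × 38.1 = 15.5448 mm/d equivalent
ET₀ = 0.0023 × 15.5448 × (24.85 + 17.8) × √10.9 = 0.0023 × 15.5448 × 42.65 × 3.3015 = 5.0343 mm/d
ETc = Kc × ET₀ = 1.01 × 5.0343 = 5.0846 mm/d
Over 14 days: 5.0846 × 14 = 71.184 mm

71.2 mm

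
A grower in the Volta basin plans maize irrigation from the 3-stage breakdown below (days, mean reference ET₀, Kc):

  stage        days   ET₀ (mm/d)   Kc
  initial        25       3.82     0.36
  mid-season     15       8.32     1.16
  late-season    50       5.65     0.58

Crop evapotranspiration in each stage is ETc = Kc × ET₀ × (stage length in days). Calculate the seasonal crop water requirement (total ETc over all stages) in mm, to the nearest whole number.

initial: 0.36 × 3.82 × 25 = 34.38 mm
mid-season: 1.16 × 8.32 × 15 = 144.77 mm
late-season: 0.58 × 5.65 × 50 = 163.85 mm
Seasonal total = 343.00 mm

343 mm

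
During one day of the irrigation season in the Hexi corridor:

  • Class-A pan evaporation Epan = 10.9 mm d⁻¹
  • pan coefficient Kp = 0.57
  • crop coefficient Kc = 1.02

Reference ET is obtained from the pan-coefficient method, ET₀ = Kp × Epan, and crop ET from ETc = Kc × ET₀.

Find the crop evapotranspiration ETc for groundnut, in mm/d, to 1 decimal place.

6.3 mm/d

ET₀ = 0.57 × 10.9 = 6.2130 mm/d
ETc = Kc × ET₀ = 1.02 × 6.2130 = 6.3373 mm/d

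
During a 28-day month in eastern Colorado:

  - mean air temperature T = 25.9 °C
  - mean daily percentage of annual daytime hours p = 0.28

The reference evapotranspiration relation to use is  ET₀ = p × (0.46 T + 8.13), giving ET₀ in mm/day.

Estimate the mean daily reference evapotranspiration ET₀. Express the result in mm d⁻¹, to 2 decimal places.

ET₀ = 0.28 × (0.46 × 25.9 + 8.13) = 0.28 × 20.044 = 5.6123 mm/d

5.61 mm d⁻¹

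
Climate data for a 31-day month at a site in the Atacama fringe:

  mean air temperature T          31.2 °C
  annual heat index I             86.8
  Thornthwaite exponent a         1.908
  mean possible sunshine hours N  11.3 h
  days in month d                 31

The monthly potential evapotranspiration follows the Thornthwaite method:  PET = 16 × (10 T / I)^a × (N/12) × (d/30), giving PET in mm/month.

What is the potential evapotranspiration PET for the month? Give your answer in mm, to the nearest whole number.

179 mm

10T/I = 10 × 31.2 / 86.8 = 3.5945
(10T/I)^a = 3.5945^1.908 = 11.4857
Uncorrected PET = 16 × 11.4857 = 183.771 mm
Correction = (N/12)(d/30) = (11.3/12)(31/30) = 0.9731
PET = 183.771 × 0.9731 = 178.828 mm/month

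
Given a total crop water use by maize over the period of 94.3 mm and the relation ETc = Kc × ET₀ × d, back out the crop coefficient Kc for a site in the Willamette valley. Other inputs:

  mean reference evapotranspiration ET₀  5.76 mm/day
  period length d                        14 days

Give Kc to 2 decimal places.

ETc = Kc × ET₀ × d  ⇒  Kc = ETc / (ET₀ × d)
Kc = 94.3 / (5.76 × 14) = 94.3 / 80.64 = 1.1694

1.17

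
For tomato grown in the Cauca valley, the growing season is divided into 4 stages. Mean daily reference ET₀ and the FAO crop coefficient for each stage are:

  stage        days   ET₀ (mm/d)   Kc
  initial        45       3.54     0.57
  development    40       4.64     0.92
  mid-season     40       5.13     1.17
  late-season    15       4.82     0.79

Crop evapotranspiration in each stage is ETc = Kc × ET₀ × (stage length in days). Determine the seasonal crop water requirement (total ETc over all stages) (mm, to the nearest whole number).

initial: 0.57 × 3.54 × 45 = 90.80 mm
development: 0.92 × 4.64 × 40 = 170.75 mm
mid-season: 1.17 × 5.13 × 40 = 240.08 mm
late-season: 0.79 × 4.82 × 15 = 57.12 mm
Seasonal total = 558.75 mm

559 mm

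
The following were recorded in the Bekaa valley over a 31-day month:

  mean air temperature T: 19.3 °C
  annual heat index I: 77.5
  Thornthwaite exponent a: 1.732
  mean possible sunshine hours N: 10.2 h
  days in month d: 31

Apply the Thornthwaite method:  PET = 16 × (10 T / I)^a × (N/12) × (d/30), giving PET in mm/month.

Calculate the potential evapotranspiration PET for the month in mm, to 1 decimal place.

10T/I = 10 × 19.3 / 77.5 = 2.4903
(10T/I)^a = 2.4903^1.732 = 4.8563
Uncorrected PET = 16 × 4.8563 = 77.701 mm
Correction = (N/12)(d/30) = (10.2/12)(31/30) = 0.8783
PET = 77.701 × 0.8783 = 68.245 mm/month

68.2 mm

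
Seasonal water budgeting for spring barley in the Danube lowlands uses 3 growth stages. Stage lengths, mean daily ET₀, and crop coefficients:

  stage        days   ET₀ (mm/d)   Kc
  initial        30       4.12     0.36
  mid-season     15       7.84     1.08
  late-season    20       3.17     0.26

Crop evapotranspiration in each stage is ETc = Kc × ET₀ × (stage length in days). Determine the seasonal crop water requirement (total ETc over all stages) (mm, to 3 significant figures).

initial: 0.36 × 4.12 × 30 = 44.50 mm
mid-season: 1.08 × 7.84 × 15 = 127.01 mm
late-season: 0.26 × 3.17 × 20 = 16.48 mm
Seasonal total = 187.99 mm

188 mm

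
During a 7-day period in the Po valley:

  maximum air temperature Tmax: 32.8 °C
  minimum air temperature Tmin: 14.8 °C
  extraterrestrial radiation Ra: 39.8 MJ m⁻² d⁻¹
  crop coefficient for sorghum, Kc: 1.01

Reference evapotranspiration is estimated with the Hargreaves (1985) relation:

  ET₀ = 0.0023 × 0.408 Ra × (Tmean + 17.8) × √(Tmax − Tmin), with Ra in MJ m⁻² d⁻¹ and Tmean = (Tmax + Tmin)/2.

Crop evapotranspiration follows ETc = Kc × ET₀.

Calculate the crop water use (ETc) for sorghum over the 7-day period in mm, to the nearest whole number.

47 mm

Tmean = (32.8 + 14.8)/2 = 23.80 °C
0.408 Ra = 0.408 × 39.8 = 16.2384 mm/d equivalent
ET₀ = 0.0023 × 16.2384 × (23.80 + 17.8) × √18.0 = 0.0023 × 16.2384 × 41.60 × 4.2426 = 6.5917 mm/d
ETc = Kc × ET₀ = 1.01 × 6.5917 = 6.6576 mm/d
Over 7 days: 6.6576 × 7 = 46.603 mm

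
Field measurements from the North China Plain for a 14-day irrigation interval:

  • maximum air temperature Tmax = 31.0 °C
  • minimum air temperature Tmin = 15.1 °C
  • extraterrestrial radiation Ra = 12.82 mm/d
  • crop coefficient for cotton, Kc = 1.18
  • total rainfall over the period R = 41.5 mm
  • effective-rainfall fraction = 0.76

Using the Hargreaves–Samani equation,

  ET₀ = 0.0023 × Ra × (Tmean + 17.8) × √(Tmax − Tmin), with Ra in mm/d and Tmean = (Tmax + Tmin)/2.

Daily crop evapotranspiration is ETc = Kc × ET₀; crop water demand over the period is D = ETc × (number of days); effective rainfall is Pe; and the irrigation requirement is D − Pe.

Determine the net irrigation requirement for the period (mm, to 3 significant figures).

47.8 mm

Tmean = (31.0 + 15.1)/2 = 23.05 °C
ET₀ = 0.0023 × 12.82 × (23.05 + 17.8) × √15.9 = 0.0023 × 12.82 × 40.85 × 3.9875 = 4.8030 mm/d
ETc = Kc × ET₀ = 1.18 × 4.8030 = 5.6675 mm/d
Crop demand D = ETc × 14 d = 5.6675 × 14 = 79.345 mm
Pe = 0.76 × 41.5 = 31.540 mm
D − Pe = 79.345 − 31.540 = 47.805 mm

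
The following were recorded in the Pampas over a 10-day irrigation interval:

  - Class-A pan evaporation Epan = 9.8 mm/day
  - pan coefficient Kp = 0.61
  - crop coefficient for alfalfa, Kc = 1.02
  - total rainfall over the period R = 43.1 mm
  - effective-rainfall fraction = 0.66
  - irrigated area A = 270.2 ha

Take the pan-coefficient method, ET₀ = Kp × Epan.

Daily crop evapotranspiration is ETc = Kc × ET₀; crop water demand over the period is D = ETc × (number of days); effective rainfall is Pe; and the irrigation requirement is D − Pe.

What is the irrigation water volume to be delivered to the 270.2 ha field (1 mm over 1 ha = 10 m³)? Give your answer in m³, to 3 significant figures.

ET₀ = 0.61 × 9.8 = 5.9780 mm/d
ETc = Kc × ET₀ = 1.02 × 5.9780 = 6.0976 mm/d
Crop demand D = ETc × 10 d = 6.0976 × 10 = 60.976 mm
Pe = 0.66 × 43.1 = 28.446 mm
D − Pe = 60.976 − 28.446 = 32.530 mm
Volume = 32.530 mm × 270.2 ha × 10 = 87896.1 m³

87900 m³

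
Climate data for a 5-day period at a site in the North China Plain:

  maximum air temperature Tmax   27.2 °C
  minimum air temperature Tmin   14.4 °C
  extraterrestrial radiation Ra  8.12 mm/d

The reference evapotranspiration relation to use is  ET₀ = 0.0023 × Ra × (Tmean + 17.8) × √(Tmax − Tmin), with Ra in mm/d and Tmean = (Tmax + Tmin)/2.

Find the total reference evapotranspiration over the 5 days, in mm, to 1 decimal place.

Tmean = (27.2 + 14.4)/2 = 20.80 °C
ET₀ = 0.0023 × 8.12 × (20.80 + 17.8) × √12.8 = 0.0023 × 8.12 × 38.60 × 3.5777 = 2.5791 mm/d
Over 5 days: 2.5791 × 5 = 12.896 mm

12.9 mm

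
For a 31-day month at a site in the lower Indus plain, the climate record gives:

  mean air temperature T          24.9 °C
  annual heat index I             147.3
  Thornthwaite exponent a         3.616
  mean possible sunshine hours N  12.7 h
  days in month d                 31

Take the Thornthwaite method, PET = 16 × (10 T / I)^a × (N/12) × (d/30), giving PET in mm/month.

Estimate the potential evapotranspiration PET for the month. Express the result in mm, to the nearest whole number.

10T/I = 10 × 24.9 / 147.3 = 1.6904
(10T/I)^a = 1.6904^3.616 = 6.6744
Uncorrected PET = 16 × 6.6744 = 106.790 mm
Correction = (N/12)(d/30) = (12.7/12)(31/30) = 1.0936
PET = 106.790 × 1.0936 = 116.786 mm/month

117 mm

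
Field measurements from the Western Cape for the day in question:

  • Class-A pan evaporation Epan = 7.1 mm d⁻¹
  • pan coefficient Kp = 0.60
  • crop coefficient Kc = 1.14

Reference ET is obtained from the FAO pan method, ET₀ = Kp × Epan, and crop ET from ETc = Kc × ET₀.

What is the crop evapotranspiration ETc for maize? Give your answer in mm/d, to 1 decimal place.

4.9 mm/d

ET₀ = 0.60 × 7.1 = 4.2600 mm/d
ETc = Kc × ET₀ = 1.14 × 4.2600 = 4.8564 mm/d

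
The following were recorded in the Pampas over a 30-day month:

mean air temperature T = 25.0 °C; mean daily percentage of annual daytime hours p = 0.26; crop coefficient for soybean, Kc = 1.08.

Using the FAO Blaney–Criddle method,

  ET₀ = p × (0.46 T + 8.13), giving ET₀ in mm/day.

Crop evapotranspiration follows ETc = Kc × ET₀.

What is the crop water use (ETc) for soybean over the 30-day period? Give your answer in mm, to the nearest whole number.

165 mm

ET₀ = 0.26 × (0.46 × 25.0 + 8.13) = 0.26 × 19.630 = 5.1038 mm/d
ETc = Kc × ET₀ = 1.08 × 5.1038 = 5.5121 mm/d
Over 30 days: 5.5121 × 30 = 165.363 mm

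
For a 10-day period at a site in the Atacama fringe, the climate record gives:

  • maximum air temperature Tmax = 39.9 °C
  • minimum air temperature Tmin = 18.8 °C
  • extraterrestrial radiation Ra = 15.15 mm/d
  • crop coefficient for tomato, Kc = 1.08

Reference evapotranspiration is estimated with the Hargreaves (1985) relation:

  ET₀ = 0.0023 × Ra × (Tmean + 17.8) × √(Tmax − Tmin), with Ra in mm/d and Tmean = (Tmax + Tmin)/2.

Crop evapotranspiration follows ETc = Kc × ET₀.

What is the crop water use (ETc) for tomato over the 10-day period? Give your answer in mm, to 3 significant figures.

Tmean = (39.9 + 18.8)/2 = 29.35 °C
ET₀ = 0.0023 × 15.15 × (29.35 + 17.8) × √21.1 = 0.0023 × 15.15 × 47.15 × 4.5935 = 7.5469 mm/d
ETc = Kc × ET₀ = 1.08 × 7.5469 = 8.1507 mm/d
Over 10 days: 8.1507 × 10 = 81.507 mm

81.5 mm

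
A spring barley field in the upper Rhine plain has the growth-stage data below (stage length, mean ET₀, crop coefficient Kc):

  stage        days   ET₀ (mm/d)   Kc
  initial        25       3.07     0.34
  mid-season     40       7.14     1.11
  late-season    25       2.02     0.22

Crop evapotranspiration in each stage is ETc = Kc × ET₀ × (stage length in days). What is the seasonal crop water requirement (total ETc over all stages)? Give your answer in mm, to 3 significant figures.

354 mm

initial: 0.34 × 3.07 × 25 = 26.10 mm
mid-season: 1.11 × 7.14 × 40 = 317.02 mm
late-season: 0.22 × 2.02 × 25 = 11.11 mm
Seasonal total = 354.23 mm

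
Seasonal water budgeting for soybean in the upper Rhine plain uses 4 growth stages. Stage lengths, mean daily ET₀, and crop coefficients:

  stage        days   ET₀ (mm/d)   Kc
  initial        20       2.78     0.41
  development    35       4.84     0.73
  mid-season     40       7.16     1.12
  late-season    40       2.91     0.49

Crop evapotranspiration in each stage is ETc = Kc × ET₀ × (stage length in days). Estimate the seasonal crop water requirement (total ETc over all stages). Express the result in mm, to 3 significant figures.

524 mm

initial: 0.41 × 2.78 × 20 = 22.80 mm
development: 0.73 × 4.84 × 35 = 123.66 mm
mid-season: 1.12 × 7.16 × 40 = 320.77 mm
late-season: 0.49 × 2.91 × 40 = 57.04 mm
Seasonal total = 524.27 mm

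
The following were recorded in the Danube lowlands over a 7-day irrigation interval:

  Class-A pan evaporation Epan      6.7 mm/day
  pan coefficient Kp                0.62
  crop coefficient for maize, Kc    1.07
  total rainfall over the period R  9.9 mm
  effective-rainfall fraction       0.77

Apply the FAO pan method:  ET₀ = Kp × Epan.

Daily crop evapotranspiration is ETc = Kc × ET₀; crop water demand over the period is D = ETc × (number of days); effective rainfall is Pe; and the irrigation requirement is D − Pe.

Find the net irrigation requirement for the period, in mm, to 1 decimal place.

23.5 mm

ET₀ = 0.62 × 6.7 = 4.1540 mm/d
ETc = Kc × ET₀ = 1.07 × 4.1540 = 4.4448 mm/d
Crop demand D = ETc × 7 d = 4.4448 × 7 = 31.114 mm
Pe = 0.77 × 9.9 = 7.623 mm
D − Pe = 31.114 − 7.623 = 23.491 mm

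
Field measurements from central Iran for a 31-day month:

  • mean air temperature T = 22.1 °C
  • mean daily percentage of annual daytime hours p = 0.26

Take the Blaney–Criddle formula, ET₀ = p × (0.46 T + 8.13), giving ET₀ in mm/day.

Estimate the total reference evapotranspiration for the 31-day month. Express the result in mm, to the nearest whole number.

ET₀ = 0.26 × (0.46 × 22.1 + 8.13) = 0.26 × 18.296 = 4.7570 mm/d
Monthly total = 4.7570 × 31 = 147.467 mm

147 mm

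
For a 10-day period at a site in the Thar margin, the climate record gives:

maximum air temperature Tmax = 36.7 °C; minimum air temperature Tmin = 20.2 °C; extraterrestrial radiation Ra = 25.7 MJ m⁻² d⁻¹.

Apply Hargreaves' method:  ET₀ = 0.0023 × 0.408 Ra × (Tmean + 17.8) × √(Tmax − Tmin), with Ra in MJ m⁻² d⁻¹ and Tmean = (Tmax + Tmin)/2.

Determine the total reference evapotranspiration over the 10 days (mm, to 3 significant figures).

45.3 mm

Tmean = (36.7 + 20.2)/2 = 28.45 °C
0.408 Ra = 0.408 × 25.7 = 10.4856 mm/d equivalent
ET₀ = 0.0023 × 10.4856 × (28.45 + 17.8) × √16.5 = 0.0023 × 10.4856 × 46.25 × 4.0620 = 4.5308 mm/d
Over 10 days: 4.5308 × 10 = 45.308 mm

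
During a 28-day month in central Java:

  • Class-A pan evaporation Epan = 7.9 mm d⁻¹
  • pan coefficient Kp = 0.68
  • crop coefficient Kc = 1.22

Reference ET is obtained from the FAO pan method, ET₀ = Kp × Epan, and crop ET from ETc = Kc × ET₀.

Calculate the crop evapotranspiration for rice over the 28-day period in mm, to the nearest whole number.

184 mm

ET₀ = 0.68 × 7.9 = 5.3720 mm/d
ETc = Kc × ET₀ = 1.22 × 5.3720 = 6.5538 mm/d
Over 28 days: 6.5538 × 28 = 183.506 mm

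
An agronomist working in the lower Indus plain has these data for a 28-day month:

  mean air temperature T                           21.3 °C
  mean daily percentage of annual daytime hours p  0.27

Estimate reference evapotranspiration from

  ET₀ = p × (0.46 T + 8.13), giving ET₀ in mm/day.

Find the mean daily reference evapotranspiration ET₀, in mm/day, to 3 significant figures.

ET₀ = 0.27 × (0.46 × 21.3 + 8.13) = 0.27 × 17.928 = 4.8406 mm/d

4.84 mm/day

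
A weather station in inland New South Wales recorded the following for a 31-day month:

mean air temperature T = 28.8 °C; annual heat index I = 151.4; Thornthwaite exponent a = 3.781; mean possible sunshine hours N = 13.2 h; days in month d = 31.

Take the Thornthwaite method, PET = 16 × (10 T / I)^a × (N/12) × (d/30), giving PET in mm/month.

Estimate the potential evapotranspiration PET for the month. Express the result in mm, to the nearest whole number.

207 mm

10T/I = 10 × 28.8 / 151.4 = 1.9022
(10T/I)^a = 1.9022^3.781 = 11.3728
Uncorrected PET = 16 × 11.3728 = 181.965 mm
Correction = (N/12)(d/30) = (13.2/12)(31/30) = 1.1367
PET = 181.965 × 1.1367 = 206.840 mm/month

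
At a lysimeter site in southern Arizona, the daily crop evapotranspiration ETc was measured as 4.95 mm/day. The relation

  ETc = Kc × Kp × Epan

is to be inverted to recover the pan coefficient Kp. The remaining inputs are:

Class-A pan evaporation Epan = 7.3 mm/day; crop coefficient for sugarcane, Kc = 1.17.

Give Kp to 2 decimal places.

ETc = Kc × Kp × Epan  ⇒  Kp = ETc / (Kc × Epan)
Kp = 4.95 / (1.17 × 7.3) = 4.95 / 8.541 = 0.5796

0.58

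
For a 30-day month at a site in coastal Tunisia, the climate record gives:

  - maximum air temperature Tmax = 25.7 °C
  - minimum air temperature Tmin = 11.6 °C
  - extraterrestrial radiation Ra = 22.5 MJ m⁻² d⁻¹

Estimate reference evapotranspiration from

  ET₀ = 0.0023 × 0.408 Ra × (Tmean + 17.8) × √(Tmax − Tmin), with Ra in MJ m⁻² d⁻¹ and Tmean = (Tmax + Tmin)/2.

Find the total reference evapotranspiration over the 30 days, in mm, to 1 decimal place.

Tmean = (25.7 + 11.6)/2 = 18.65 °C
0.408 Ra = 0.408 × 22.5 = 9.1800 mm/d equivalent
ET₀ = 0.0023 × 9.1800 × (18.65 + 17.8) × √14.1 = 0.0023 × 9.1800 × 36.45 × 3.7550 = 2.8899 mm/d
Over 30 days: 2.8899 × 30 = 86.697 mm

86.7 mm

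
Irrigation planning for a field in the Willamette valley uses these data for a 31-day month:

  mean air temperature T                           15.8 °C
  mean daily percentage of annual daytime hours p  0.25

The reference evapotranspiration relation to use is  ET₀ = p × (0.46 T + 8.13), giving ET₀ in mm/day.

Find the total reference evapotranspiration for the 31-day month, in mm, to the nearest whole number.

119 mm

ET₀ = 0.25 × (0.46 × 15.8 + 8.13) = 0.25 × 15.398 = 3.8495 mm/d
Monthly total = 3.8495 × 31 = 119.335 mm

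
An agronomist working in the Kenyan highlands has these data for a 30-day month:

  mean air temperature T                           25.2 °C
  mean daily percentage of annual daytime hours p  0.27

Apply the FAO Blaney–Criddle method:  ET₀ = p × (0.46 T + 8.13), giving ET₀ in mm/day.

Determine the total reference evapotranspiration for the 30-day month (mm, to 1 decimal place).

ET₀ = 0.27 × (0.46 × 25.2 + 8.13) = 0.27 × 19.722 = 5.3249 mm/d
Monthly total = 5.3249 × 30 = 159.747 mm

159.7 mm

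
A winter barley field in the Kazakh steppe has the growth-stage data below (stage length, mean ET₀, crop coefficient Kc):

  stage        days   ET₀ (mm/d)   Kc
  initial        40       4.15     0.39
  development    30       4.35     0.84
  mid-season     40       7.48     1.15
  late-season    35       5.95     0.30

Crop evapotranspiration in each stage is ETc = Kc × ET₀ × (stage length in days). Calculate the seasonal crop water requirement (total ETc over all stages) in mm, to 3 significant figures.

581 mm

initial: 0.39 × 4.15 × 40 = 64.74 mm
development: 0.84 × 4.35 × 30 = 109.62 mm
mid-season: 1.15 × 7.48 × 40 = 344.08 mm
late-season: 0.30 × 5.95 × 35 = 62.48 mm
Seasonal total = 580.92 mm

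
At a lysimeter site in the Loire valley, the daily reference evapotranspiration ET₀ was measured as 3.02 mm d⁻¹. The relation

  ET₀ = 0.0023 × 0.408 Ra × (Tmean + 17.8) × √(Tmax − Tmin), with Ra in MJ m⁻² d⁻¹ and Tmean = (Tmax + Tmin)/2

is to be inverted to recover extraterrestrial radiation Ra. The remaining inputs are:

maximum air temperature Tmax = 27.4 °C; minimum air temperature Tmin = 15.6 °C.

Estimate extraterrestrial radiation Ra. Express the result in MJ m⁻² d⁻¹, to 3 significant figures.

Tmean = (27.4+15.6)/2 = 21.50 °C; ΔT = 11.8
Ra = ET₀ / [0.0023 × 0.408 × (Tmean+17.8) × √ΔT]
   = 3.02 / (0.0023 × 0.408 × 39.30 × 3.4351) = 23.839 MJ m⁻² d⁻¹

23.8 MJ m⁻² d⁻¹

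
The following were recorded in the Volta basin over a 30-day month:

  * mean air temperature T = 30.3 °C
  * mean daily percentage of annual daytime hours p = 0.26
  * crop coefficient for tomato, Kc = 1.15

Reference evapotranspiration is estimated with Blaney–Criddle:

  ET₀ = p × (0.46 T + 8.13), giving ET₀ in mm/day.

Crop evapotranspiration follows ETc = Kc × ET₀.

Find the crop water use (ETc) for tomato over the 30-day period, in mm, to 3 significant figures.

ET₀ = 0.26 × (0.46 × 30.3 + 8.13) = 0.26 × 22.068 = 5.7377 mm/d
ETc = Kc × ET₀ = 1.15 × 5.7377 = 6.5984 mm/d
Over 30 days: 6.5984 × 30 = 197.952 mm

198 mm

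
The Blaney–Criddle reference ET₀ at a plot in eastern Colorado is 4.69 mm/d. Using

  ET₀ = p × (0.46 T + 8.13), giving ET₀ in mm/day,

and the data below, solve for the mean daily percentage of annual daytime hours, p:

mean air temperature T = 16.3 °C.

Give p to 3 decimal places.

p = ET₀ / (0.46 T + 8.13) = 4.69 / (0.46 × 16.3 + 8.13) = 4.69 / 15.628 = 0.3001

0.300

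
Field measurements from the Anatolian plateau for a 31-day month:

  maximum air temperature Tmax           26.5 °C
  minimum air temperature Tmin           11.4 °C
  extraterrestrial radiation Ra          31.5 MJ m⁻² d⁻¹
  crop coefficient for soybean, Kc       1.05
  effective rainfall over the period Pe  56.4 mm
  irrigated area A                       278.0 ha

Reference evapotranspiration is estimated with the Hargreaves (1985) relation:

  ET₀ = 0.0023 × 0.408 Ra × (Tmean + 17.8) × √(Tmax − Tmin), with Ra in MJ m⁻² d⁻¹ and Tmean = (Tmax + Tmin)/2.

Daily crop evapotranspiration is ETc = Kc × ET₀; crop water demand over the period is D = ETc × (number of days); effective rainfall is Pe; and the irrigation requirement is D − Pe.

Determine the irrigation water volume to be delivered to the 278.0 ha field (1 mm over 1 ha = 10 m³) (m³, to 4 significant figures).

225200 m³

Tmean = (26.5 + 11.4)/2 = 18.95 °C
0.408 Ra = 0.408 × 31.5 = 12.8520 mm/d equivalent
ET₀ = 0.0023 × 12.8520 × (18.95 + 17.8) × √15.1 = 0.0023 × 12.8520 × 36.75 × 3.8859 = 4.2213 mm/d
ETc = Kc × ET₀ = 1.05 × 4.2213 = 4.4324 mm/d
Crop demand D = ETc × 31 d = 4.4324 × 31 = 137.404 mm
D − Pe = 137.404 − 56.4 = 81.004 mm
Volume = 81.004 mm × 278.0 ha × 10 = 225191.1 m³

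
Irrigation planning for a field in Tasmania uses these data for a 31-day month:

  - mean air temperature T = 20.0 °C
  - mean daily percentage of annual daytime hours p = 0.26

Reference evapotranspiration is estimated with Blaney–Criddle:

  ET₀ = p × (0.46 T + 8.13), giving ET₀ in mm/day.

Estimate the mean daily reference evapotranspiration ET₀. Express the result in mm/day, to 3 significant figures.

ET₀ = 0.26 × (0.46 × 20.0 + 8.13) = 0.26 × 17.330 = 4.5058 mm/d

4.51 mm/day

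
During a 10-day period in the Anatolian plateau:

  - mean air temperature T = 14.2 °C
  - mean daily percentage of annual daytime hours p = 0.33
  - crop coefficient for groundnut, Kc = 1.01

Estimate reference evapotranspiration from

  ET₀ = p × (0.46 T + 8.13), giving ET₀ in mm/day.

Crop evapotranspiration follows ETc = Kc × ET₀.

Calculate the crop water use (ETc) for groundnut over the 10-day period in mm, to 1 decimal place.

ET₀ = 0.33 × (0.46 × 14.2 + 8.13) = 0.33 × 14.662 = 4.8385 mm/d
ETc = Kc × ET₀ = 1.01 × 4.8385 = 4.8869 mm/d
Over 10 days: 4.8869 × 10 = 48.869 mm

48.9 mm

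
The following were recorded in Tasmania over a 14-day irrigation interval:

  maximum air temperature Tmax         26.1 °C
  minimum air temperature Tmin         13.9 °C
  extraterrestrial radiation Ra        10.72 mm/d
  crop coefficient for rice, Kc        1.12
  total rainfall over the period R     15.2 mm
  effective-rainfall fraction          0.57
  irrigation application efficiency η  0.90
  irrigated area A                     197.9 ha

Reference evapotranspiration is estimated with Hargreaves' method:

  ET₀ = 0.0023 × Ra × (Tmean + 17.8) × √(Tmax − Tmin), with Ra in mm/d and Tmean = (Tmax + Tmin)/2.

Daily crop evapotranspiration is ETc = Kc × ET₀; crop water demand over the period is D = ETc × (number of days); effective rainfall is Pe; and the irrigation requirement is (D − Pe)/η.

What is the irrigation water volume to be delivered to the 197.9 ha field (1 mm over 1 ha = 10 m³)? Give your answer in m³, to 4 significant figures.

93190 m³

Tmean = (26.1 + 13.9)/2 = 20.00 °C
ET₀ = 0.0023 × 10.72 × (20.00 + 17.8) × √12.2 = 0.0023 × 10.72 × 37.80 × 3.4928 = 3.2553 mm/d
ETc = Kc × ET₀ = 1.12 × 3.2553 = 3.6459 mm/d
Crop demand D = ETc × 14 d = 3.6459 × 14 = 51.043 mm
Pe = 0.57 × 15.2 = 8.664 mm
D − Pe = 51.043 − 8.664 = 42.379 mm
Gross irrigation = 42.379 / 0.90 = 47.088 mm
Volume = 47.088 mm × 197.9 ha × 10 = 93187.2 m³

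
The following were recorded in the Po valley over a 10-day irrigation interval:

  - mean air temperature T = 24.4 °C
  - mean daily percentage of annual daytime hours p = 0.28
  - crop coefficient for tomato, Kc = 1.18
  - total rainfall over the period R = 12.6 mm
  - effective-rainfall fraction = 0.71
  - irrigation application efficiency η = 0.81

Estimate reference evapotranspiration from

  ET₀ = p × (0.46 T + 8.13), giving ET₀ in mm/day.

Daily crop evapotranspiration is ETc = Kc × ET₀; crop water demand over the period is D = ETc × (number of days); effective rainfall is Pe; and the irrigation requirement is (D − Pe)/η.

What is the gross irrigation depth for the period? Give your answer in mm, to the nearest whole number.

ET₀ = 0.28 × (0.46 × 24.4 + 8.13) = 0.28 × 19.354 = 5.4191 mm/d
ETc = Kc × ET₀ = 1.18 × 5.4191 = 6.3945 mm/d
Crop demand D = ETc × 10 d = 6.3945 × 10 = 63.945 mm
Pe = 0.71 × 12.6 = 8.946 mm
D − Pe = 63.945 − 8.946 = 54.999 mm
Gross irrigation = 54.999 / 0.81 = 67.900 mm

68 mm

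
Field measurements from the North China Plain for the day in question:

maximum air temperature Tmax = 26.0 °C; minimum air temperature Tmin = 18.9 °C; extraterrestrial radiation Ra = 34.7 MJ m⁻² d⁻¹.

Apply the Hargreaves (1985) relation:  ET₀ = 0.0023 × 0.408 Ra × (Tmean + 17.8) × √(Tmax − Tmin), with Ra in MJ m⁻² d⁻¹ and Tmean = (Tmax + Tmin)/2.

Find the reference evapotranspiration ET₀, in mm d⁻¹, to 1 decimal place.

3.5 mm d⁻¹

Tmean = (26.0 + 18.9)/2 = 22.45 °C
0.408 Ra = 0.408 × 34.7 = 14.1576 mm/d equivalent
ET₀ = 0.0023 × 14.1576 × (22.45 + 17.8) × √7.1 = 0.0023 × 14.1576 × 40.25 × 2.6646 = 3.4923 mm/d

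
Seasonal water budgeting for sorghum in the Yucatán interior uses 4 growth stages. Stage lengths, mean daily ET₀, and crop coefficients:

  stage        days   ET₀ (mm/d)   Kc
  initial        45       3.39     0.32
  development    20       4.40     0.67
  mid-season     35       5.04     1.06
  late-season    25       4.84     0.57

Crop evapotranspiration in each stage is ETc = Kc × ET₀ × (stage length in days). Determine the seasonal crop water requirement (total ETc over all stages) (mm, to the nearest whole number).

initial: 0.32 × 3.39 × 45 = 48.82 mm
development: 0.67 × 4.40 × 20 = 58.96 mm
mid-season: 1.06 × 5.04 × 35 = 186.98 mm
late-season: 0.57 × 4.84 × 25 = 68.97 mm
Seasonal total = 363.73 mm

364 mm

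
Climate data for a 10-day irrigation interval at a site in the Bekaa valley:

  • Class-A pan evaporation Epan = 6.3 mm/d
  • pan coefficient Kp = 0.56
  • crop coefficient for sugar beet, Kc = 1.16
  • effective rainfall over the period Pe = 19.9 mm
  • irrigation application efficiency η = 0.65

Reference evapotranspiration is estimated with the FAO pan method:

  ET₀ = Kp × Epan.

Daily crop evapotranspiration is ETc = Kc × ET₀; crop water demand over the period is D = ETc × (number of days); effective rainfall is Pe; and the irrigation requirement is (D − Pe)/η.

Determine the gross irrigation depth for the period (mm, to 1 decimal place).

ET₀ = 0.56 × 6.3 = 3.5280 mm/d
ETc = Kc × ET₀ = 1.16 × 3.5280 = 4.0925 mm/d
Crop demand D = ETc × 10 d = 4.0925 × 10 = 40.925 mm
D − Pe = 40.925 − 19.9 = 21.025 mm
Gross irrigation = 21.025 / 0.65 = 32.346 mm

32.3 mm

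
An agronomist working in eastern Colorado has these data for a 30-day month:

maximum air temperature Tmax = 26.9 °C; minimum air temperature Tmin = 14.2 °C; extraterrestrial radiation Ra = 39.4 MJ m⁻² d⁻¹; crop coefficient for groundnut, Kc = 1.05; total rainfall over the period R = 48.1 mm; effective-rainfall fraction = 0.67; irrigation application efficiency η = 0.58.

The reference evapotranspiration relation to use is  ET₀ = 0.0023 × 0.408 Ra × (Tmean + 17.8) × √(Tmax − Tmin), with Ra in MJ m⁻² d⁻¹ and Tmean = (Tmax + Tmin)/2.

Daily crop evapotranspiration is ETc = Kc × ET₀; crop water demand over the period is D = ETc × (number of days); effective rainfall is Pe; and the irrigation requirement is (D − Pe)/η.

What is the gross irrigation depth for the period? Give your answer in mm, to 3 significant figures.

219 mm

Tmean = (26.9 + 14.2)/2 = 20.55 °C
0.408 Ra = 0.408 × 39.4 = 16.0752 mm/d equivalent
ET₀ = 0.0023 × 16.0752 × (20.55 + 17.8) × √12.7 = 0.0023 × 16.0752 × 38.35 × 3.5637 = 5.0530 mm/d
ETc = Kc × ET₀ = 1.05 × 5.0530 = 5.3057 mm/d
Crop demand D = ETc × 30 d = 5.3057 × 30 = 159.171 mm
Pe = 0.67 × 48.1 = 32.227 mm
D − Pe = 159.171 − 32.227 = 126.944 mm
Gross irrigation = 126.944 / 0.58 = 218.869 mm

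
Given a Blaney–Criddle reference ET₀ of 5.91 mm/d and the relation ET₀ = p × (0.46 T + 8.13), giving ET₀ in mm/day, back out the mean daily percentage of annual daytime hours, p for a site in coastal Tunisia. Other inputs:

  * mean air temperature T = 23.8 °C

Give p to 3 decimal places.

0.310

p = ET₀ / (0.46 T + 8.13) = 5.91 / (0.46 × 23.8 + 8.13) = 5.91 / 19.078 = 0.3098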